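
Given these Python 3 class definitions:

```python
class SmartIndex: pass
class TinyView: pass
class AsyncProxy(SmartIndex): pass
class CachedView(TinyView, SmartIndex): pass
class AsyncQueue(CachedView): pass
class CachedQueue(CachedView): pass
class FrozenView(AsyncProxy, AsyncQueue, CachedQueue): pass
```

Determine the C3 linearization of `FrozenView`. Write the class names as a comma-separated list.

FrozenView, AsyncProxy, AsyncQueue, CachedQueue, CachedView, TinyView, SmartIndex, object

L[FrozenView] = FrozenView + merge(L[AsyncProxy], L[AsyncQueue], L[CachedQueue], [AsyncProxy AsyncQueue CachedQueue])
  take AsyncProxy:  [AsyncProxy SmartIndex object] + [AsyncQueue CachedView TinyView SmartIndex object] + [CachedQueue CachedView TinyView SmartIndex object] + [AsyncProxy AsyncQueue CachedQueue]
  take AsyncQueue:  [SmartIndex object] + [AsyncQueue CachedView TinyView SmartIndex object] + [CachedQueue CachedView TinyView SmartIndex object] + [AsyncQueue CachedQueue]
  take CachedQueue:  [SmartIndex object] + [CachedView TinyView SmartIndex object] + [CachedQueue CachedView TinyView SmartIndex object] + [CachedQueue]
  take CachedView:  [SmartIndex object] + [CachedView TinyView SmartIndex object] + [CachedView TinyView SmartIndex object]
  take TinyView:  [SmartIndex object] + [TinyView SmartIndex object] + [TinyView SmartIndex object]
  take SmartIndex:  [SmartIndex object] + [SmartIndex object] + [SmartIndex object]
  take object:  [object] + [object] + [object]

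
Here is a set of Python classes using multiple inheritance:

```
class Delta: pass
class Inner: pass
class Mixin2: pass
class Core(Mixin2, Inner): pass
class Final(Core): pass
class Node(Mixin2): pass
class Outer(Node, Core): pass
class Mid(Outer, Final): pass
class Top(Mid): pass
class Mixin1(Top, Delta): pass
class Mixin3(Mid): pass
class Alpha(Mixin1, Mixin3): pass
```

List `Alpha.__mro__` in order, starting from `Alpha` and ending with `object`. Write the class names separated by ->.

L[Alpha] = Alpha + merge(L[Mixin1], L[Mixin3], [Mixin1 Mixin3])
  take Mixin1:  [Mixin1 Top Mid Outer Node Final Core Mixin2 Inner Delta object] + [Mixin3 Mid Outer Node Final Core Mixin2 Inner object] + [Mixin1 Mixin3]
  take Top:  [Top Mid Outer Node Final Core Mixin2 Inner Delta object] + [Mixin3 Mid Outer Node Final Core Mixin2 Inner object] + [Mixin3]
  take Mixin3:  [Mid Outer Node Final Core Mixin2 Inner Delta object] + [Mixin3 Mid Outer Node Final Core Mixin2 Inner object] + [Mixin3]
  take Mid:  [Mid Outer Node Final Core Mixin2 Inner Delta object] + [Mid Outer Node Final Core Mixin2 Inner object]
  take Outer:  [Outer Node Final Core Mixin2 Inner Delta object] + [Outer Node Final Core Mixin2 Inner object]
  take Node:  [Node Final Core Mixin2 Inner Delta object] + [Node Final Core Mixin2 Inner object]
  take Final:  [Final Core Mixin2 Inner Delta object] + [Final Core Mixin2 Inner object]
  take Core:  [Core Mixin2 Inner Delta object] + [Core Mixin2 Inner object]
  take Mixin2:  [Mixin2 Inner Delta object] + [Mixin2 Inner object]
  take Inner:  [Inner Delta object] + [Inner object]
  take Delta:  [Delta object] + [object]
  take object:  [object] + [object]

Alpha -> Mixin1 -> Top -> Mixin3 -> Mid -> Outer -> Node -> Final -> Core -> Mixin2 -> Inner -> Delta -> object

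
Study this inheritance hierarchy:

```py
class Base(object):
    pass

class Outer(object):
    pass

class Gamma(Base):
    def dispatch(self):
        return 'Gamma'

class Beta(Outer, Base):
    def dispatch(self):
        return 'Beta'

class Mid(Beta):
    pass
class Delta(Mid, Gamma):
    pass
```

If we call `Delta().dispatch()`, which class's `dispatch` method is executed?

L[Delta] = Delta + merge(L[Mid], L[Gamma], [Mid Gamma])
  take Mid:  [Mid Beta Outer Base object] + [Gamma Base object] + [Mid Gamma]
  take Beta:  [Beta Outer Base object] + [Gamma Base object] + [Gamma]
  take Outer:  [Outer Base object] + [Gamma Base object] + [Gamma]
  take Gamma:  [Base object] + [Gamma Base object] + [Gamma]
  take Base:  [Base object] + [Base object]
  take object:  [object] + [object]
MRO: Delta Mid Beta Outer Gamma Base object
dispatch is defined in: Beta, Gamma. First along the MRO is Beta.

Beta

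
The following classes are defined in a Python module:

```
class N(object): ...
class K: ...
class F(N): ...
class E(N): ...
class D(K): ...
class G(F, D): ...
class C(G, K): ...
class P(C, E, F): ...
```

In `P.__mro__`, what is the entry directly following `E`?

L[P] = P + merge(L[C], L[E], L[F], [C E F])
  take C:  [C G F N D K object] + [E N object] + [F N object] + [C E F]
  take G:  [G F N D K object] + [E N object] + [F N object] + [E F]
  take E:  [F N D K object] + [E N object] + [F N object] + [E F]
  take F:  [F N D K object] + [N object] + [F N object] + [F]
  take N:  [N D K object] + [N object] + [N object]
  take D:  [D K object] + [object] + [object]
  take K:  [K object] + [object] + [object]
  take object:  [object] + [object] + [object]
MRO: P C G E F N D K object
E is at position 3; next is F.

F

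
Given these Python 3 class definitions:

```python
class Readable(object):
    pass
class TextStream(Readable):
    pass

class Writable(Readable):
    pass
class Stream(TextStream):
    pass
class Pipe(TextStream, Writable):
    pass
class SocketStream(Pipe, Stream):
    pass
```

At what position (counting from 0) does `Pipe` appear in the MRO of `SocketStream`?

1

L[SocketStream] = SocketStream + merge(L[Pipe], L[Stream], [Pipe Stream])
  take Pipe:  [Pipe TextStream Writable Readable object] + [Stream TextStream Readable object] + [Pipe Stream]
  take Stream:  [TextStream Writable Readable object] + [Stream TextStream Readable object] + [Stream]
  take TextStream:  [TextStream Writable Readable object] + [TextStream Readable object]
  take Writable:  [Writable Readable object] + [Readable object]
  take Readable:  [Readable object] + [Readable object]
  take object:  [object] + [object]
MRO: SocketStream Pipe Stream TextStream Writable Readable object
Pipe sits at index 1.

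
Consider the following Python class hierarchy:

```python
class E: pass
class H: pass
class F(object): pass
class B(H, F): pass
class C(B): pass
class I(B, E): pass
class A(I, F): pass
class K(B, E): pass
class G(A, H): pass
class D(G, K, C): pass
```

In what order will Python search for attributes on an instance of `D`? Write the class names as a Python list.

[D, G, A, I, K, C, B, H, F, E, object]

L[D] = D + merge(L[G], L[K], L[C], [G K C])
  take G:  [G A I B H F E object] + [K B H F E object] + [C B H F object] + [G K C]
  take A:  [A I B H F E object] + [K B H F E object] + [C B H F object] + [K C]
  take I:  [I B H F E object] + [K B H F E object] + [C B H F object] + [K C]
  take K:  [B H F E object] + [K B H F E object] + [C B H F object] + [K C]
  take C:  [B H F E object] + [B H F E object] + [C B H F object] + [C]
  take B:  [B H F E object] + [B H F E object] + [B H F object]
  take H:  [H F E object] + [H F E object] + [H F object]
  take F:  [F E object] + [F E object] + [F object]
  take E:  [E object] + [E object] + [object]
  take object:  [object] + [object] + [object]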